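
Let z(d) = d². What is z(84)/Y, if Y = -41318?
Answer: -3528/20659 ≈ -0.17077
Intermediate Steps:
z(84)/Y = 84²/(-41318) = 7056*(-1/41318) = -3528/20659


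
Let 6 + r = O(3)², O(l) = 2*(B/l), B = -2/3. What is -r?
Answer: 470/81 ≈ 5.8025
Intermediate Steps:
B = -⅔ (B = -2*⅓ = -⅔ ≈ -0.66667)
O(l) = -4/(3*l) (O(l) = 2*(-2/(3*l)) = -4/(3*l))
r = -470/81 (r = -6 + (-4/3/3)² = -6 + (-4/3*⅓)² = -6 + (-4/9)² = -6 + 16/81 = -470/81 ≈ -5.8025)
-r = -1*(-470/81) = 470/81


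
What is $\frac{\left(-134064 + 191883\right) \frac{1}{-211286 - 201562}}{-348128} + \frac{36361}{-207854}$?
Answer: $- \frac{870989079182993}{4978932933444096} \approx -0.17493$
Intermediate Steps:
$\frac{\left(-134064 + 191883\right) \frac{1}{-211286 - 201562}}{-348128} + \frac{36361}{-207854} = \frac{57819}{-412848} \left(- \frac{1}{348128}\right) + 36361 \left(- \frac{1}{207854}\right) = 57819 \left(- \frac{1}{412848}\right) \left(- \frac{1}{348128}\right) - \frac{36361}{207854} = \left(- \frac{19273}{137616}\right) \left(- \frac{1}{348128}\right) - \frac{36361}{207854} = \frac{19273}{47907982848} - \frac{36361}{207854} = - \frac{870989079182993}{4978932933444096}$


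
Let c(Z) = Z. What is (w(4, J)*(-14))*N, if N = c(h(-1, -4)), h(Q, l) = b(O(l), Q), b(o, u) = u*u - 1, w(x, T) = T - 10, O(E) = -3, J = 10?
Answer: 0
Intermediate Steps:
w(x, T) = -10 + T
b(o, u) = -1 + u**2 (b(o, u) = u**2 - 1 = -1 + u**2)
h(Q, l) = -1 + Q**2
N = 0 (N = -1 + (-1)**2 = -1 + 1 = 0)
(w(4, J)*(-14))*N = ((-10 + 10)*(-14))*0 = (0*(-14))*0 = 0*0 = 0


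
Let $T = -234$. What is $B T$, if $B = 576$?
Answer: $-134784$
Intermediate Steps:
$B T = 576 \left(-234\right) = -134784$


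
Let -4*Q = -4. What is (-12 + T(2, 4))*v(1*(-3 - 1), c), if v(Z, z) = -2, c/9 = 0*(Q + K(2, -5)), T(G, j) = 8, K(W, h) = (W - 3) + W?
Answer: 8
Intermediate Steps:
Q = 1 (Q = -1/4*(-4) = 1)
K(W, h) = -3 + 2*W (K(W, h) = (-3 + W) + W = -3 + 2*W)
c = 0 (c = 9*(0*(1 + (-3 + 2*2))) = 9*(0*(1 + (-3 + 4))) = 9*(0*(1 + 1)) = 9*(0*2) = 9*0 = 0)
(-12 + T(2, 4))*v(1*(-3 - 1), c) = (-12 + 8)*(-2) = -4*(-2) = 8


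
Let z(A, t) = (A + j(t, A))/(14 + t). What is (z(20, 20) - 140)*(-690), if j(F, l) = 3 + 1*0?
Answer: 1634265/17 ≈ 96133.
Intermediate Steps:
j(F, l) = 3 (j(F, l) = 3 + 0 = 3)
z(A, t) = (3 + A)/(14 + t) (z(A, t) = (A + 3)/(14 + t) = (3 + A)/(14 + t))
(z(20, 20) - 140)*(-690) = ((3 + 20)/(14 + 20) - 140)*(-690) = (23/34 - 140)*(-690) = -4737/34*(-690) = 1634265/17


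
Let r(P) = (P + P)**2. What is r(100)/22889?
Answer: 40000/22889 ≈ 1.7476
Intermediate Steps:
r(P) = 4*P**2 (r(P) = (2*P)**2 = 4*P**2)
r(100)/22889 = (4*100**2)/22889 = (4*10000)*(1/22889) = 40000*(1/22889) = 40000/22889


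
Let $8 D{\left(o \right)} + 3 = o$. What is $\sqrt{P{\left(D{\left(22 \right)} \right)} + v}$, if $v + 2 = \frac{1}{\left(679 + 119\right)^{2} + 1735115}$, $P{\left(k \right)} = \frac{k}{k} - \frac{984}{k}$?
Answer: $\frac{i \sqrt{843500514546165410}}{45066461} \approx 20.379 i$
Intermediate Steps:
$D{\left(o \right)} = - \frac{3}{8} + \frac{o}{8}$
$P{\left(k \right)} = 1 - \frac{984}{k}$
$v = - \frac{4743837}{2371919}$ ($v = -2 + \frac{1}{\left(679 + 119\right)^{2} + 1735115} = -2 + \frac{1}{798^{2} + 1735115} = -2 + \frac{1}{636804 + 1735115} = -2 + \frac{1}{2371919} = - \frac{4743837}{2371919} \approx -2.0$)
$\sqrt{P{\left(D{\left(22 \right)} \right)} + v} = \sqrt{\frac{-984 + \left(- \frac{3}{8} + \frac{1}{8} \cdot 22\right)}{- \frac{3}{8} + \frac{1}{8} \cdot 22} - \frac{4743837}{2371919}} = \sqrt{\frac{-984 + \left(- \frac{3}{8} + \frac{11}{4}\right)}{- \frac{3}{8} + \frac{11}{4}} - \frac{4743837}{2371919}} = \sqrt{\frac{-984 + \frac{19}{8}}{\frac{19}{8}} - \frac{4743837}{2371919}} = \sqrt{\frac{8}{19} \left(- \frac{7853}{8}\right) - \frac{4743837}{2371919}} = \sqrt{- \frac{7853}{19} - \frac{4743837}{2371919}} = \sqrt{- \frac{18716812810}{45066461}} = \frac{i \sqrt{843500514546165410}}{45066461}$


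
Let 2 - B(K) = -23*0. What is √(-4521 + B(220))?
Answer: I*√4519 ≈ 67.224*I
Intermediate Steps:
B(K) = 2 (B(K) = 2 - (-23)*0 = 2 - 1*0 = 2 + 0 = 2)
√(-4521 + B(220)) = √(-4521 + 2) = √(-4519) = I*√4519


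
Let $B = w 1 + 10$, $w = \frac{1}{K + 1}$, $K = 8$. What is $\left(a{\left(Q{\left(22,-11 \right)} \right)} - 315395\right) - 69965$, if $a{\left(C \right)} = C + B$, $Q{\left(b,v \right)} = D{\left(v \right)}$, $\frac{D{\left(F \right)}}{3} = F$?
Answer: $- \frac{3468446}{9} \approx -3.8538 \cdot 10^{5}$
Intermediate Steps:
$D{\left(F \right)} = 3 F$
$Q{\left(b,v \right)} = 3 v$
$w = \frac{1}{9}$ ($w = \frac{1}{8 + 1} = \frac{1}{9} \approx 0.11111$)
$B = \frac{91}{9}$ ($B = \frac{1}{9} \cdot 1 + 10 = \frac{1}{9} + 10 = \frac{91}{9} \approx 10.111$)
$a{\left(C \right)} = \frac{91}{9} + C$ ($a{\left(C \right)} = C + \frac{91}{9} = \frac{91}{9} + C$)
$\left(a{\left(Q{\left(22,-11 \right)} \right)} - 315395\right) - 69965 = \left(\left(\frac{91}{9} + 3 \left(-11\right)\right) - 315395\right) - 69965 = \left(\left(\frac{91}{9} - 33\right) - 315395\right) - 69965 = \left(- \frac{206}{9} - 315395\right) - 69965 = - \frac{2838761}{9} - 69965 = - \frac{3468446}{9}$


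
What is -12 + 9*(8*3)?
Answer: 204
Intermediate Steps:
-12 + 9*(8*3) = -12 + 9*24 = -12 + 216 = 204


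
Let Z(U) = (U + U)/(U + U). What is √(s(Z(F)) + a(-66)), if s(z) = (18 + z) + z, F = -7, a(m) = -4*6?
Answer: 2*I ≈ 2.0*I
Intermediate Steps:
a(m) = -24
Z(U) = 1 (Z(U) = (2*U)/((2*U)) = (2*U)*(1/(2*U)) = 1)
s(z) = 18 + 2*z
√(s(Z(F)) + a(-66)) = √((18 + 2*1) - 24) = √((18 + 2) - 24) = √(20 - 24) = √(-4) = 2*I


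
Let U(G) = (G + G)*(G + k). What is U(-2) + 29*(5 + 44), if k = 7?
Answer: 1401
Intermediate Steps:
U(G) = 2*G*(7 + G) (U(G) = (G + G)*(G + 7) = (2*G)*(7 + G) = 2*G*(7 + G))
U(-2) + 29*(5 + 44) = 2*(-2)*(7 - 2) + 29*(5 + 44) = 2*(-2)*5 + 29*49 = -20 + 1421 = 1401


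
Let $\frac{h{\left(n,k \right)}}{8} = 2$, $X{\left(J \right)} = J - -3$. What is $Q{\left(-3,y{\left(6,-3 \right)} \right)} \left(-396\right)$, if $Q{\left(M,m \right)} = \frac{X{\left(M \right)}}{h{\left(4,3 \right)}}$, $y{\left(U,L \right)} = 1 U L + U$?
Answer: $0$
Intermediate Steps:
$y{\left(U,L \right)} = U + L U$ ($y{\left(U,L \right)} = U L + U = L U + U = U + L U$)
$X{\left(J \right)} = 3 + J$ ($X{\left(J \right)} = J + 3 = 3 + J$)
$h{\left(n,k \right)} = 16$ ($h{\left(n,k \right)} = 8 \cdot 2 = 16$)
$Q{\left(M,m \right)} = \frac{3}{16} + \frac{M}{16}$ ($Q{\left(M,m \right)} = \frac{3 + M}{16} = \left(3 + M\right) \frac{1}{16} = \frac{3}{16} + \frac{M}{16}$)
$Q{\left(-3,y{\left(6,-3 \right)} \right)} \left(-396\right) = \left(\frac{3}{16} + \frac{1}{16} \left(-3\right)\right) \left(-396\right) = \left(\frac{3}{16} - \frac{3}{16}\right) \left(-396\right) = 0 \left(-396\right) = 0$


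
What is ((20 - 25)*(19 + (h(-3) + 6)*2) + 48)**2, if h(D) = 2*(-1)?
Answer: 7569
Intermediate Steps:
h(D) = -2
((20 - 25)*(19 + (h(-3) + 6)*2) + 48)**2 = ((20 - 25)*(19 + (-2 + 6)*2) + 48)**2 = (-5*(19 + 4*2) + 48)**2 = (-5*(19 + 8) + 48)**2 = (-5*27 + 48)**2 = (-135 + 48)**2 = (-87)**2 = 7569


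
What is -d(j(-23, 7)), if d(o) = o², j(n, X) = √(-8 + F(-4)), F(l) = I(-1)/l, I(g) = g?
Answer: 31/4 ≈ 7.7500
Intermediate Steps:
F(l) = -1/l
j(n, X) = I*√31/2 (j(n, X) = √(-8 - 1/(-4)) = √(-8 - 1*(-¼)) = √(-8 + ¼) = √(-31/4) = I*√31/2)
-d(j(-23, 7)) = -(I*√31/2)² = -1*(-31/4) = 31/4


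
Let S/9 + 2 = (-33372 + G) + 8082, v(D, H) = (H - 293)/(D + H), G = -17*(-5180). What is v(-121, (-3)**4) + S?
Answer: 5649173/10 ≈ 5.6492e+5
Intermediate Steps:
G = 88060
v(D, H) = (-293 + H)/(D + H)
S = 564912 (S = -18 + 9*((-33372 + 88060) + 8082) = -18 + 9*(54688 + 8082) = -18 + 9*62770 = -18 + 564930 = 564912)
v(-121, (-3)**4) + S = (-293 + (-3)**4)/(-121 + (-3)**4) + 564912 = (-293 + 81)/(-121 + 81) + 564912 = -212/(-40) + 564912 = -1/40*(-212) + 564912 = 53/10 + 564912 = 5649173/10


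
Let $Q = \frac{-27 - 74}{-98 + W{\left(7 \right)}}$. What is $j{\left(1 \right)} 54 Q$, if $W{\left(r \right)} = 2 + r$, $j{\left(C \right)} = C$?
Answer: $\frac{5454}{89} \approx 61.281$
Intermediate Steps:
$Q = \frac{101}{89}$ ($Q = \frac{-27 - 74}{-98 + \left(2 + 7\right)} = - \frac{101}{-98 + 9} = - \frac{101}{-89} = \left(-101\right) \left(- \frac{1}{89}\right) = \frac{101}{89} \approx 1.1348$)
$j{\left(1 \right)} 54 Q = 1 \cdot 54 \cdot \frac{101}{89} = 54 \cdot \frac{101}{89} = \frac{5454}{89}$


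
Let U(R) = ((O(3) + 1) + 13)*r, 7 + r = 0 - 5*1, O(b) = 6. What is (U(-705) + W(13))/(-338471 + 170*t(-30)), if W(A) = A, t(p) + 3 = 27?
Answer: 227/334391 ≈ 0.00067885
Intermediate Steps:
t(p) = 24 (t(p) = -3 + 27 = 24)
r = -12 (r = -7 + (0 - 5*1) = -7 + (0 - 5) = -7 - 5 = -12)
U(R) = -240 (U(R) = ((6 + 1) + 13)*(-12) = (7 + 13)*(-12) = 20*(-12) = -240)
(U(-705) + W(13))/(-338471 + 170*t(-30)) = (-240 + 13)/(-338471 + 170*24) = -227/(-338471 + 4080) = -227/(-334391) = -227*(-1/334391) = 227/334391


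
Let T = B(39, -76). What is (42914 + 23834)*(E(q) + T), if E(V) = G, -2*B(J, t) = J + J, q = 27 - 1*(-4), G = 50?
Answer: 734228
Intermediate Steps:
q = 31 (q = 27 + 4 = 31)
B(J, t) = -J (B(J, t) = -(J + J)/2 = -J)
E(V) = 50
T = -39 (T = -1*39 = -39)
(42914 + 23834)*(E(q) + T) = (42914 + 23834)*(50 - 39) = 66748*11 = 734228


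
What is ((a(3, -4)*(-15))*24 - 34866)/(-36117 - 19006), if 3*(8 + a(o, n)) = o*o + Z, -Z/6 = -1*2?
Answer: 34506/55123 ≈ 0.62598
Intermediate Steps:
Z = 12 (Z = -(-6)*2 = -6*(-2) = 12)
a(o, n) = -4 + o²/3 (a(o, n) = -8 + (o*o + 12)/3 = -8 + (o² + 12)/3 = -8 + (12 + o²)/3 = -8 + (4 + o²/3) = -4 + o²/3)
((a(3, -4)*(-15))*24 - 34866)/(-36117 - 19006) = (((-4 + (⅓)*3²)*(-15))*24 - 34866)/(-36117 - 19006) = (((-4 + (⅓)*9)*(-15))*24 - 34866)/(-55123) = (((-4 + 3)*(-15))*24 - 34866)*(-1/55123) = (-1*(-15)*24 - 34866)*(-1/55123) = (15*24 - 34866)*(-1/55123) = (360 - 34866)*(-1/55123) = -34506*(-1/55123) = 34506/55123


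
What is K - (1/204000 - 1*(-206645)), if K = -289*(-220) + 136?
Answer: -29157516001/204000 ≈ -1.4293e+5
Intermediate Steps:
K = 63716 (K = 63580 + 136 = 63716)
K - (1/204000 - 1*(-206645)) = 63716 - (1/204000 - 1*(-206645)) = 63716 - (1/204000 + 206645) = 63716 - 1*42155580001/204000 = 63716 - 42155580001/204000 = -29157516001/204000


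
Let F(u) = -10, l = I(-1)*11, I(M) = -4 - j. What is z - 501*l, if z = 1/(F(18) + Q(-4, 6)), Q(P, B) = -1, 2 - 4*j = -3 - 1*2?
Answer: 1394279/44 ≈ 31688.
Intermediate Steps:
j = 7/4 (j = ½ - (-3 - 1*2)/4 = ½ - (-3 - 2)/4 = ½ - ¼*(-5) = ½ + 5/4 = 7/4 ≈ 1.7500)
I(M) = -23/4 (I(M) = -4 - 1*7/4 = -4 - 7/4 = -23/4)
l = -253/4 (l = -23/4*11 = -253/4 ≈ -63.250)
z = -1/11 (z = 1/(-10 - 1) = 1/(-11) = -1/11 ≈ -0.090909)
z - 501*l = -1/11 - 501*(-253/4) = -1/11 + 126753/4 = 1394279/44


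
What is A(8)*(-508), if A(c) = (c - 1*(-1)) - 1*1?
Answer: -4064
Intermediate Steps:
A(c) = c (A(c) = (c + 1) - 1 = (1 + c) - 1 = c)
A(8)*(-508) = 8*(-508) = -4064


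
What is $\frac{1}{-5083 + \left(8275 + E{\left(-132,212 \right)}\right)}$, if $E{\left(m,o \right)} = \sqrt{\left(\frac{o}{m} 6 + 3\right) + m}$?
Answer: $\frac{35112}{112079029} - \frac{5 i \sqrt{671}}{112079029} \approx 0.00031328 - 1.1556 \cdot 10^{-6} i$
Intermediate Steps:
$E{\left(m,o \right)} = \sqrt{3 + m + \frac{6 o}{m}}$ ($E{\left(m,o \right)} = \sqrt{\left(\frac{6 o}{m} + 3\right) + m} = \sqrt{\left(3 + \frac{6 o}{m}\right) + m} = \sqrt{3 + m + \frac{6 o}{m}}$)
$\frac{1}{-5083 + \left(8275 + E{\left(-132,212 \right)}\right)} = \frac{1}{-5083 + \left(8275 + \sqrt{3 - 132 + 6 \cdot 212 \frac{1}{-132}}\right)} = \frac{1}{-5083 + \left(8275 + \sqrt{3 - 132 + 6 \cdot 212 \left(- \frac{1}{132}\right)}\right)} = \frac{1}{-5083 + \left(8275 + \sqrt{3 - 132 - \frac{106}{11}}\right)} = \frac{1}{-5083 + \left(8275 + \sqrt{- \frac{1525}{11}}\right)} = \frac{1}{-5083 + \left(8275 + \frac{5 i \sqrt{671}}{11}\right)} = \frac{1}{3192 + \frac{5 i \sqrt{671}}{11}}$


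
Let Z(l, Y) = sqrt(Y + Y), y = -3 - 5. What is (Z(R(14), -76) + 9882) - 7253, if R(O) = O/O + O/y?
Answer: 2629 + 2*I*sqrt(38) ≈ 2629.0 + 12.329*I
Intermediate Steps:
y = -8
R(O) = 1 - O/8 (R(O) = O/O + O/(-8) = 1 + O*(-1/8) = 1 - O/8)
Z(l, Y) = sqrt(2)*sqrt(Y) (Z(l, Y) = sqrt(2*Y) = sqrt(2)*sqrt(Y))
(Z(R(14), -76) + 9882) - 7253 = (sqrt(2)*sqrt(-76) + 9882) - 7253 = (sqrt(2)*(2*I*sqrt(19)) + 9882) - 7253 = (2*I*sqrt(38) + 9882) - 7253 = (9882 + 2*I*sqrt(38)) - 7253 = 2629 + 2*I*sqrt(38)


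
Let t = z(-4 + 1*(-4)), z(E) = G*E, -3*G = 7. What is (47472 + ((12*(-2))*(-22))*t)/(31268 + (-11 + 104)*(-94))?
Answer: 28664/11263 ≈ 2.5450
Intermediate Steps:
G = -7/3 (G = -1/3*7 = -7/3 ≈ -2.3333)
z(E) = -7*E/3
t = 56/3 (t = -7*(-4 + 1*(-4))/3 = -7*(-4 - 4)/3 = -7/3*(-8) = 56/3 ≈ 18.667)
(47472 + ((12*(-2))*(-22))*t)/(31268 + (-11 + 104)*(-94)) = (47472 + ((12*(-2))*(-22))*(56/3))/(31268 + (-11 + 104)*(-94)) = (47472 - 24*(-22)*(56/3))/(31268 + 93*(-94)) = (47472 + 528*(56/3))/(31268 - 8742) = (47472 + 9856)/22526 = 57328*(1/22526) = 28664/11263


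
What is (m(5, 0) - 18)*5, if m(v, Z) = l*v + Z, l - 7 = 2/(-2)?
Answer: 60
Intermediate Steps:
l = 6 (l = 7 + 2/(-2) = 7 + 2*(-1/2) = 7 - 1 = 6)
m(v, Z) = Z + 6*v (m(v, Z) = 6*v + Z = Z + 6*v)
(m(5, 0) - 18)*5 = ((0 + 6*5) - 18)*5 = ((0 + 30) - 18)*5 = (30 - 18)*5 = 12*5 = 60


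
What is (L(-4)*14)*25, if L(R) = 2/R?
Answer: -175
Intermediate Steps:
(L(-4)*14)*25 = ((2/(-4))*14)*25 = ((2*(-1/4))*14)*25 = -1/2*14*25 = -7*25 = -175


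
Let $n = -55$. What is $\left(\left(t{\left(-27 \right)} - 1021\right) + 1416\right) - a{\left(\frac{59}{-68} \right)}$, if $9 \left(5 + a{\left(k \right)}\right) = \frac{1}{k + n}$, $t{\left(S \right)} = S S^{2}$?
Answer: $- \frac{659304985}{34191} \approx -19283.0$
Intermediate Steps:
$t{\left(S \right)} = S^{3}$
$a{\left(k \right)} = -5 + \frac{1}{9 \left(-55 + k\right)}$ ($a{\left(k \right)} = -5 + \frac{1}{9 \left(k - 55\right)} = -5 + \frac{1}{9 \left(-55 + k\right)}$)
$\left(\left(t{\left(-27 \right)} - 1021\right) + 1416\right) - a{\left(\frac{59}{-68} \right)} = \left(\left(\left(-27\right)^{3} - 1021\right) + 1416\right) - \frac{2476 - 45 \frac{59}{-68}}{9 \left(-55 + \frac{59}{-68}\right)} = \left(\left(-19683 - 1021\right) + 1416\right) - \frac{2476 - 45 \cdot 59 \left(- \frac{1}{68}\right)}{9 \left(-55 + 59 \left(- \frac{1}{68}\right)\right)} = \left(-20704 + 1416\right) - \frac{2476 - - \frac{2655}{68}}{9 \left(-55 - \frac{59}{68}\right)} = -19288 - \frac{2476 + \frac{2655}{68}}{9 \left(- \frac{3799}{68}\right)} = -19288 - \frac{1}{9} \left(- \frac{68}{3799}\right) \frac{171023}{68} = -19288 - - \frac{171023}{34191} = -19288 + \frac{171023}{34191} = - \frac{659304985}{34191}$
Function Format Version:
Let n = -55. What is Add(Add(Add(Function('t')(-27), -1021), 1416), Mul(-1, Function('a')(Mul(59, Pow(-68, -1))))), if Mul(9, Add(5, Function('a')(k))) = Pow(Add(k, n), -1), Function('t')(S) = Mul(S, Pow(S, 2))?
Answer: Rational(-659304985, 34191) ≈ -19283.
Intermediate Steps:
Function('t')(S) = Pow(S, 3)
Function('a')(k) = Add(-5, Mul(Rational(1, 9), Pow(Add(-55, k), -1))) (Function('a')(k) = Add(-5, Mul(Rational(1, 9), Pow(Add(k, -55), -1))) = Add(-5, Mul(Rational(1, 9), Pow(Add(-55, k), -1))))
Add(Add(Add(Function('t')(-27), -1021), 1416), Mul(-1, Function('a')(Mul(59, Pow(-68, -1))))) = Add(Add(Add(Pow(-27, 3), -1021), 1416), Mul(-1, Mul(Rational(1, 9), Pow(Add(-55, Mul(59, Pow(-68, -1))), -1), Add(2476, Mul(-45, Mul(59, Pow(-68, -1))))))) = Add(Add(Add(-19683, -1021), 1416), Mul(-1, Mul(Rational(1, 9), Pow(Add(-55, Mul(59, Rational(-1, 68))), -1), Add(2476, Mul(-45, Mul(59, Rational(-1, 68))))))) = Add(Add(-20704, 1416), Mul(-1, Mul(Rational(1, 9), Pow(Add(-55, Rational(-59, 68)), -1), Add(2476, Mul(-45, Rational(-59, 68)))))) = Add(-19288, Mul(-1, Mul(Rational(1, 9), Pow(Rational(-3799, 68), -1), Add(2476, Rational(2655, 68))))) = Add(-19288, Mul(-1, Mul(Rational(1, 9), Rational(-68, 3799), Rational(171023, 68)))) = Add(-19288, Mul(-1, Rational(-171023, 34191))) = Add(-19288, Rational(171023, 34191)) = Rational(-659304985, 34191)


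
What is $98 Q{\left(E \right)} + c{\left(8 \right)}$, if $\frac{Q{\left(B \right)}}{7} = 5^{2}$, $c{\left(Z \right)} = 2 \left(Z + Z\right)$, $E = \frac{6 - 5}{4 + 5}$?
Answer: $17182$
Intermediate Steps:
$E = \frac{1}{9}$ ($E = 1 \cdot \frac{1}{9} = \frac{1}{9} \approx 0.11111$)
$c{\left(Z \right)} = 4 Z$ ($c{\left(Z \right)} = 2 \cdot 2 Z = 4 Z$)
$Q{\left(B \right)} = 175$ ($Q{\left(B \right)} = 7 \cdot 5^{2} = 7 \cdot 25 = 175$)
$98 Q{\left(E \right)} + c{\left(8 \right)} = 98 \cdot 175 + 4 \cdot 8 = 17150 + 32 = 17182$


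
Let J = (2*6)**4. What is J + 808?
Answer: 21544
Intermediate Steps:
J = 20736 (J = 12**4 = 20736)
J + 808 = 20736 + 808 = 21544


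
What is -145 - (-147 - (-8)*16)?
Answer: -126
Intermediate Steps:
-145 - (-147 - (-8)*16) = -145 - (-147 - 1*(-128)) = -145 - (-147 + 128) = -145 - 1*(-19) = -145 + 19 = -126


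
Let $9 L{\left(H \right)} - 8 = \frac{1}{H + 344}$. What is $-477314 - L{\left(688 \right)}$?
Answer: $- \frac{4433300689}{9288} \approx -4.7732 \cdot 10^{5}$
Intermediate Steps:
$L{\left(H \right)} = \frac{8}{9} + \frac{1}{9 \left(344 + H\right)}$ ($L{\left(H \right)} = \frac{8}{9} + \frac{1}{9 \left(H + 344\right)} = \frac{8}{9} + \frac{1}{9 \left(344 + H\right)}$)
$-477314 - L{\left(688 \right)} = -477314 - \frac{2753 + 8 \cdot 688}{9 \left(344 + 688\right)} = -477314 - \frac{2753 + 5504}{9 \cdot 1032} = -477314 - \frac{1}{9} \cdot \frac{1}{1032} \cdot 8257 = -477314 - \frac{8257}{9288} = - \frac{4433300689}{9288}$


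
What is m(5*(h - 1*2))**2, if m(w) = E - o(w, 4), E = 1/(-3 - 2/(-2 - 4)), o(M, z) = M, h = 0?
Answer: 5929/64 ≈ 92.641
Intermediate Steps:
E = -3/8 (E = 1/(-3 - 2/(-6)) = 1/(-3 - 2*(-1/6)) = 1/(-3 + 1/3) = 1/(-8/3) = -3/8 ≈ -0.37500)
m(w) = -3/8 - w
m(5*(h - 1*2))**2 = (-3/8 - 5*(0 - 1*2))**2 = (-3/8 - 5*(0 - 2))**2 = (-3/8 - 5*(-2))**2 = (-3/8 - 1*(-10))**2 = (-3/8 + 10)**2 = (77/8)**2 = 5929/64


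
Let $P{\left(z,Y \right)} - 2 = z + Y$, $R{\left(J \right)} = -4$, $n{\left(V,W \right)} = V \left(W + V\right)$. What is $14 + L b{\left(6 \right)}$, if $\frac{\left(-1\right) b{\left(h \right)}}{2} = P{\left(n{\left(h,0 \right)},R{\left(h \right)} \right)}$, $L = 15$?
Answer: $-1006$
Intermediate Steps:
$n{\left(V,W \right)} = V \left(V + W\right)$
$P{\left(z,Y \right)} = 2 + Y + z$ ($P{\left(z,Y \right)} = 2 + \left(z + Y\right) = 2 + \left(Y + z\right) = 2 + Y + z$)
$b{\left(h \right)} = 4 - 2 h^{2}$ ($b{\left(h \right)} = - 2 \left(2 - 4 + h \left(h + 0\right)\right) = - 2 \left(2 - 4 + h h\right) = - 2 \left(2 - 4 + h^{2}\right) = - 2 \left(-2 + h^{2}\right) = 4 - 2 h^{2}$)
$14 + L b{\left(6 \right)} = 14 + 15 \left(4 - 2 \cdot 6^{2}\right) = 14 + 15 \left(4 - 72\right) = 14 + 15 \left(-68\right) = 14 - 1020 = -1006$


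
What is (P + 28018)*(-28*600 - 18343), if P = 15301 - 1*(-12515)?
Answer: -1962174262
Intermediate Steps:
P = 27816 (P = 15301 + 12515 = 27816)
(P + 28018)*(-28*600 - 18343) = (27816 + 28018)*(-28*600 - 18343) = 55834*(-16800 - 18343) = 55834*(-35143) = -1962174262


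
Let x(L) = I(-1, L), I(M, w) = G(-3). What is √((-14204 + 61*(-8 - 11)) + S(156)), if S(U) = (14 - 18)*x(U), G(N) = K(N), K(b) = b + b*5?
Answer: 3*I*√1699 ≈ 123.66*I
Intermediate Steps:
K(b) = 6*b (K(b) = b + 5*b = 6*b)
G(N) = 6*N
I(M, w) = -18 (I(M, w) = 6*(-3) = -18)
x(L) = -18
S(U) = 72 (S(U) = (14 - 18)*(-18) = -4*(-18) = 72)
√((-14204 + 61*(-8 - 11)) + S(156)) = √((-14204 + 61*(-8 - 11)) + 72) = √((-14204 + 61*(-19)) + 72) = √((-14204 - 1159) + 72) = √(-15363 + 72) = √(-15291) = 3*I*√1699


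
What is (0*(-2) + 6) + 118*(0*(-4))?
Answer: 6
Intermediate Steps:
(0*(-2) + 6) + 118*(0*(-4)) = (0 + 6) + 118*0 = 6 + 0 = 6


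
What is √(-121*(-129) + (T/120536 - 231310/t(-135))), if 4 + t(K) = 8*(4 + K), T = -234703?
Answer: √3976323570354490446/15850484 ≈ 125.81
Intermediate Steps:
t(K) = 28 + 8*K (t(K) = -4 + 8*(4 + K) = -4 + (32 + 8*K) = 28 + 8*K)
√(-121*(-129) + (T/120536 - 231310/t(-135))) = √(-121*(-129) + (-234703/120536 - 231310/(28 + 8*(-135)))) = √(15609 + (-234703*1/120536 - 231310/(28 - 1080))) = √(15609 + (-234703/120536 - 231310/(-1052))) = √(15609 + (-234703/120536 - 231310*(-1/1052))) = √(15609 + (-234703/120536 + 115655/526)) = √(15609 + 6908568651/31700968) = √(501728978163/31700968) = √3976323570354490446/15850484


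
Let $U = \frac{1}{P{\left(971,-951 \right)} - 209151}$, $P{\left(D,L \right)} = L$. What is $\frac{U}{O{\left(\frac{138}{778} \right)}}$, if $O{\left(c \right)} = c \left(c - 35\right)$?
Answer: $\frac{151321}{196376876748} \approx 7.7056 \cdot 10^{-7}$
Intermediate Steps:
$O{\left(c \right)} = c \left(-35 + c\right)$
$U = - \frac{1}{210102}$ ($U = \frac{1}{-951 - 209151} = \frac{1}{-210102} = - \frac{1}{210102} \approx -4.7596 \cdot 10^{-6}$)
$\frac{U}{O{\left(\frac{138}{778} \right)}} = - \frac{1}{210102 \cdot \frac{138}{778} \left(-35 + \frac{138}{778}\right)} = - \frac{1}{210102 \cdot 138 \cdot \frac{1}{778} \left(-35 + 138 \cdot \frac{1}{778}\right)} = - \frac{1}{210102 \frac{69 \left(-35 + \frac{69}{389}\right)}{389}} = - \frac{1}{210102 \cdot \frac{69}{389} \left(- \frac{13546}{389}\right)} = - \frac{1}{210102 \left(- \frac{934674}{151321}\right)} = \left(- \frac{1}{210102}\right) \left(- \frac{151321}{934674}\right) = \frac{151321}{196376876748}$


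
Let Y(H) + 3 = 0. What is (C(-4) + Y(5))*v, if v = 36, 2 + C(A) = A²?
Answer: 396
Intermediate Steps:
C(A) = -2 + A²
Y(H) = -3 (Y(H) = -3 + 0 = -3)
(C(-4) + Y(5))*v = ((-2 + (-4)²) - 3)*36 = ((-2 + 16) - 3)*36 = (14 - 3)*36 = 11*36 = 396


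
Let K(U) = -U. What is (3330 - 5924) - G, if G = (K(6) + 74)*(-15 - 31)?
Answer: 534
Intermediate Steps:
G = -3128 (G = (-1*6 + 74)*(-15 - 31) = (-6 + 74)*(-46) = 68*(-46) = -3128)
(3330 - 5924) - G = (3330 - 5924) - 1*(-3128) = -2594 + 3128 = 534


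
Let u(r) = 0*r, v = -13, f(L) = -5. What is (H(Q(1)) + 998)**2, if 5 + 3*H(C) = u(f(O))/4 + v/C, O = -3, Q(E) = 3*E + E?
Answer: 15848361/16 ≈ 9.9052e+5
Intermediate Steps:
Q(E) = 4*E
u(r) = 0
H(C) = -5/3 - 13/(3*C) (H(C) = -5/3 + (0/4 - 13/C)/3 = -5/3 + (0*(1/4) - 13/C)/3 = -5/3 + (0 - 13/C)/3 = -5/3 + (-13/C)/3 = -5/3 - 13/(3*C))
(H(Q(1)) + 998)**2 = ((-13 - 20)/(3*((4*1))) + 998)**2 = ((1/3)*(-13 - 5*4)/4 + 998)**2 = ((1/3)*(1/4)*(-13 - 20) + 998)**2 = ((1/3)*(1/4)*(-33) + 998)**2 = (-11/4 + 998)**2 = (3981/4)**2 = 15848361/16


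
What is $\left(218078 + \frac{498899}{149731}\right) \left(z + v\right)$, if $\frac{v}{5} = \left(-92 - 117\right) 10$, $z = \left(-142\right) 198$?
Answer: $- \frac{1259316266175022}{149731} \approx -8.4105 \cdot 10^{9}$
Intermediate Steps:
$z = -28116$
$v = -10450$ ($v = 5 \left(-92 - 117\right) 10 = 5 \left(\left(-209\right) 10\right) = 5 \left(-2090\right) = -10450$)
$\left(218078 + \frac{498899}{149731}\right) \left(z + v\right) = \left(218078 + \frac{498899}{149731}\right) \left(-28116 - 10450\right) = \left(218078 + 498899 \cdot \frac{1}{149731}\right) \left(-38566\right) = \left(218078 + \frac{498899}{149731}\right) \left(-38566\right) = \frac{32653535917}{149731} \left(-38566\right) = - \frac{1259316266175022}{149731}$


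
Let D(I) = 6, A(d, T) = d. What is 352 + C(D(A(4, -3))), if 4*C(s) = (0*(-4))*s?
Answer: 352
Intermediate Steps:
C(s) = 0 (C(s) = ((0*(-4))*s)/4 = (0*s)/4 = (¼)*0 = 0)
352 + C(D(A(4, -3))) = 352 + 0 = 352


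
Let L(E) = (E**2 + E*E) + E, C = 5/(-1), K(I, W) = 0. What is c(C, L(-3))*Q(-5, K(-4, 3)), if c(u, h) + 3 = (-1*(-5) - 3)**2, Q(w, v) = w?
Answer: -5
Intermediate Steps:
C = -5 (C = 5*(-1) = -5)
L(E) = E + 2*E**2 (L(E) = (E**2 + E**2) + E = 2*E**2 + E = E + 2*E**2)
c(u, h) = 1 (c(u, h) = -3 + (-1*(-5) - 3)**2 = -3 + (5 - 3)**2 = -3 + 2**2 = -3 + 4 = 1)
c(C, L(-3))*Q(-5, K(-4, 3)) = 1*(-5) = -5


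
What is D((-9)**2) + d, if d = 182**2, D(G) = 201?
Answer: 33325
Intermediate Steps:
d = 33124
D((-9)**2) + d = 201 + 33124 = 33325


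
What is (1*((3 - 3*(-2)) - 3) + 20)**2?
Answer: 676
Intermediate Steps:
(1*((3 - 3*(-2)) - 3) + 20)**2 = (1*((3 + 6) - 3) + 20)**2 = (1*(9 - 3) + 20)**2 = (1*6 + 20)**2 = (6 + 20)**2 = 26**2 = 676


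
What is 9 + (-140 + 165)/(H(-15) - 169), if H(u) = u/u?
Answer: 1487/168 ≈ 8.8512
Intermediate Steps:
H(u) = 1
9 + (-140 + 165)/(H(-15) - 169) = 9 + (-140 + 165)/(1 - 169) = 9 + 25/(-168) = 9 + 25*(-1/168) = 9 - 25/168 = 1487/168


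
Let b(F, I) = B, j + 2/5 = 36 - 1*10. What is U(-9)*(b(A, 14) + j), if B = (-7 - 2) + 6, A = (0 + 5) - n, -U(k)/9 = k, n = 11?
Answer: 9153/5 ≈ 1830.6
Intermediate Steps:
U(k) = -9*k
A = -6 (A = (0 + 5) - 1*11 = 5 - 11 = -6)
j = 128/5 (j = -⅖ + (36 - 1*10) = -⅖ + (36 - 10) = -⅖ + 26 = 128/5 ≈ 25.600)
B = -3 (B = -9 + 6 = -3)
b(F, I) = -3
U(-9)*(b(A, 14) + j) = (-9*(-9))*(-3 + 128/5) = 81*(113/5) = 9153/5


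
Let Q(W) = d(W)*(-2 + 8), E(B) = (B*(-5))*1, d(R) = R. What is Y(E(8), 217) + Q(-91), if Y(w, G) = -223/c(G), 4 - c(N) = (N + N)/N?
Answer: -1315/2 ≈ -657.50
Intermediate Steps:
c(N) = 2 (c(N) = 4 - (N + N)/N = 4 - 2*N/N = 4 - 1*2 = 4 - 2 = 2)
E(B) = -5*B (E(B) = -5*B*1 = -5*B)
Q(W) = 6*W (Q(W) = W*(-2 + 8) = W*6 = 6*W)
Y(w, G) = -223/2
Y(E(8), 217) + Q(-91) = -223/2 + 6*(-91) = -223/2 - 546 = -1315/2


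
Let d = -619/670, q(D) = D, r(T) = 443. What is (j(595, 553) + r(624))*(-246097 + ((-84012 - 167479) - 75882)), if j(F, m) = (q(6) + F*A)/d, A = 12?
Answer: 2588415912410/619 ≈ 4.1816e+9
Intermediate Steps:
d = -619/670 (d = -619*1/670 = -619/670 ≈ -0.92388)
j(F, m) = -4020/619 - 8040*F/619 (j(F, m) = (6 + F*12)/(-619/670) = (6 + 12*F)*(-670/619) = -4020/619 - 8040*F/619)
(j(595, 553) + r(624))*(-246097 + ((-84012 - 167479) - 75882)) = ((-4020/619 - 8040/619*595) + 443)*(-246097 + ((-84012 - 167479) - 75882)) = ((-4020/619 - 4783800/619) + 443)*(-246097 + (-251491 - 75882)) = (-4787820/619 + 443)*(-246097 - 327373) = -4513603/619*(-573470) = 2588415912410/619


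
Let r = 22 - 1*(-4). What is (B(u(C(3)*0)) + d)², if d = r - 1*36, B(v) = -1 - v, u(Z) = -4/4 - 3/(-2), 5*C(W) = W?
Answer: 529/4 ≈ 132.25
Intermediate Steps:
r = 26 (r = 22 + 4 = 26)
C(W) = W/5
u(Z) = ½ (u(Z) = -4*¼ - 3*(-½) = -1 + 3/2 = ½)
d = -10 (d = 26 - 1*36 = 26 - 36 = -10)
(B(u(C(3)*0)) + d)² = ((-1 - 1*½) - 10)² = ((-1 - ½) - 10)² = (-3/2 - 10)² = (-23/2)² = 529/4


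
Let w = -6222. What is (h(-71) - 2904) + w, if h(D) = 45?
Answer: -9081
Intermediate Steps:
(h(-71) - 2904) + w = (45 - 2904) - 6222 = -2859 - 6222 = -9081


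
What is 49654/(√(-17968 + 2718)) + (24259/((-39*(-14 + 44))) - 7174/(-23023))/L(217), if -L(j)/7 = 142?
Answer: 42317029/2059637580 - 407*I*√610/25 ≈ 0.020546 - 402.09*I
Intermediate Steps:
L(j) = -994 (L(j) = -7*142 = -994)
49654/(√(-17968 + 2718)) + (24259/((-39*(-14 + 44))) - 7174/(-23023))/L(217) = 49654/(√(-17968 + 2718)) + (24259/((-39*(-14 + 44))) - 7174/(-23023))/(-994) = 49654/(√(-15250)) + (24259/((-39*30)) - 7174*(-1/23023))*(-1/994) = 49654/((5*I*√610)) + (24259/(-1170) + 7174/23023)*(-1/994) = 49654*(-I*√610/3050) + (24259*(-1/1170) + 7174/23023)*(-1/994) = -407*I*√610/25 + (-24259/1170 + 7174/23023)*(-1/994) = -407*I*√610/25 - 42317029/2072070*(-1/994) = -407*I*√610/25 + 42317029/2059637580 = 42317029/2059637580 - 407*I*√610/25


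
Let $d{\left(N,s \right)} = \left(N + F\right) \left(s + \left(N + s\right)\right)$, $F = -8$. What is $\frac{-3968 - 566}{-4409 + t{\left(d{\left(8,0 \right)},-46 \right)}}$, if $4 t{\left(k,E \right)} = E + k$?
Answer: $\frac{9068}{8841} \approx 1.0257$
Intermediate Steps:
$d{\left(N,s \right)} = \left(-8 + N\right) \left(N + 2 s\right)$ ($d{\left(N,s \right)} = \left(N - 8\right) \left(s + \left(N + s\right)\right) = \left(-8 + N\right) \left(N + 2 s\right)$)
$t{\left(k,E \right)} = \frac{E}{4} + \frac{k}{4}$ ($t{\left(k,E \right)} = \frac{E + k}{4} = \frac{E}{4} + \frac{k}{4}$)
$\frac{-3968 - 566}{-4409 + t{\left(d{\left(8,0 \right)},-46 \right)}} = \frac{-3968 - 566}{-4409 + \left(\frac{1}{4} \left(-46\right) + \frac{8^{2} - 0 - 64 + 2 \cdot 8 \cdot 0}{4}\right)} = - \frac{4534}{-4409 - \left(\frac{23}{2} - \frac{64 + 0 - 64 + 0}{4}\right)} = - \frac{4534}{-4409 + \left(- \frac{23}{2} + \frac{1}{4} \cdot 0\right)} = - \frac{4534}{-4409 + \left(- \frac{23}{2} + 0\right)} = - \frac{4534}{-4409 - \frac{23}{2}} = - \frac{4534}{- \frac{8841}{2}} = \left(-4534\right) \left(- \frac{2}{8841}\right) = \frac{9068}{8841}$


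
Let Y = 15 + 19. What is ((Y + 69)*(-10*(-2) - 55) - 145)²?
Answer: 14062500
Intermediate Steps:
Y = 34
((Y + 69)*(-10*(-2) - 55) - 145)² = ((34 + 69)*(-10*(-2) - 55) - 145)² = (103*(20 - 55) - 145)² = (103*(-35) - 145)² = (-3605 - 145)² = (-3750)² = 14062500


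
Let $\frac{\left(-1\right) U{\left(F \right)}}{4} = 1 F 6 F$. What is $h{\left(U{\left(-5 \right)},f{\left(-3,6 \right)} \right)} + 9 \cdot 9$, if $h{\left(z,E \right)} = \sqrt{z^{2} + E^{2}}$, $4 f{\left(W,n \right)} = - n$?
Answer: $81 + \frac{3 \sqrt{160001}}{2} \approx 681.0$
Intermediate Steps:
$f{\left(W,n \right)} = - \frac{n}{4}$ ($f{\left(W,n \right)} = \frac{\left(-1\right) n}{4} = - \frac{n}{4}$)
$U{\left(F \right)} = - 24 F^{2}$ ($U{\left(F \right)} = - 4 \cdot 1 F 6 F = - 4 F 6 F = - 4 \cdot 6 F^{2} = - 24 F^{2}$)
$h{\left(z,E \right)} = \sqrt{E^{2} + z^{2}}$
$h{\left(U{\left(-5 \right)},f{\left(-3,6 \right)} \right)} + 9 \cdot 9 = \sqrt{\left(\left(- \frac{1}{4}\right) 6\right)^{2} + \left(- 24 \left(-5\right)^{2}\right)^{2}} + 9 \cdot 9 = \sqrt{\left(- \frac{3}{2}\right)^{2} + \left(\left(-24\right) 25\right)^{2}} + 81 = \sqrt{\frac{9}{4} + \left(-600\right)^{2}} + 81 = \sqrt{\frac{9}{4} + 360000} + 81 = \sqrt{\frac{1440009}{4}} + 81 = \frac{3 \sqrt{160001}}{2} + 81 = 81 + \frac{3 \sqrt{160001}}{2}$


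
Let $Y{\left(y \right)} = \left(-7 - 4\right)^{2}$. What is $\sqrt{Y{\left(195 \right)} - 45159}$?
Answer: $i \sqrt{45038} \approx 212.22 i$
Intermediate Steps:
$Y{\left(y \right)} = 121$ ($Y{\left(y \right)} = \left(-11\right)^{2} = 121$)
$\sqrt{Y{\left(195 \right)} - 45159} = \sqrt{121 - 45159} = \sqrt{-45038} = i \sqrt{45038}$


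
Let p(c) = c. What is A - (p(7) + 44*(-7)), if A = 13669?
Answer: 13970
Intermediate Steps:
A - (p(7) + 44*(-7)) = 13669 - (7 + 44*(-7)) = 13669 - (7 - 308) = 13669 - 1*(-301) = 13669 + 301 = 13970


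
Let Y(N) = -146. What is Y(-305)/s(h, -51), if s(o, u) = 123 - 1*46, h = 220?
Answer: -146/77 ≈ -1.8961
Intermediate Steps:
s(o, u) = 77 (s(o, u) = 123 - 46 = 77)
Y(-305)/s(h, -51) = -146/77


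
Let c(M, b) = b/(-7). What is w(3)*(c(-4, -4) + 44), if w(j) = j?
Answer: 936/7 ≈ 133.71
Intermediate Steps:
c(M, b) = -b/7 (c(M, b) = b*(-1/7) = -b/7)
w(3)*(c(-4, -4) + 44) = 3*(-1/7*(-4) + 44) = 3*(4/7 + 44) = 3*(312/7) = 936/7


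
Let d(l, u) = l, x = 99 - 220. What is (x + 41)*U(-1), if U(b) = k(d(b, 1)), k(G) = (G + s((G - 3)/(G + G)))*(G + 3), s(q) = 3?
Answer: -320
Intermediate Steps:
x = -121
k(G) = (3 + G)**2 (k(G) = (G + 3)*(G + 3) = (3 + G)*(3 + G) = (3 + G)**2)
U(b) = 9 + b**2 + 6*b
(x + 41)*U(-1) = (-121 + 41)*(9 + (-1)**2 + 6*(-1)) = -80*(9 + 1 - 6) = -80*4 = -320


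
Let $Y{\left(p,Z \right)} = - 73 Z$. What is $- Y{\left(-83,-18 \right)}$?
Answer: $-1314$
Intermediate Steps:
$- Y{\left(-83,-18 \right)} = - \left(-73\right) \left(-18\right) = \left(-1\right) 1314 = -1314$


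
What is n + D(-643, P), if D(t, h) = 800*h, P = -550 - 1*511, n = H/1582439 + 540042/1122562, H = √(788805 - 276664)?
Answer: -476415042779/561281 + √512141/1582439 ≈ -8.4880e+5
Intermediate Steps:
H = √512141 ≈ 715.64
n = 270021/561281 + √512141/1582439 (n = √512141/1582439 + 540042/1122562 = √512141*(1/1582439) + 540042*(1/1122562) = √512141/1582439 + 270021/561281 = 270021/561281 + √512141/1582439 ≈ 0.48153)
P = -1061 (P = -550 - 511 = -1061)
n + D(-643, P) = (270021/561281 + √512141/1582439) + 800*(-1061) = (270021/561281 + √512141/1582439) - 848800 = -476415042779/561281 + √512141/1582439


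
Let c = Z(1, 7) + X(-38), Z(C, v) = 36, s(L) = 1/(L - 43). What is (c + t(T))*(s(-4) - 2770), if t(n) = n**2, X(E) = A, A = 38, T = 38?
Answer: -197629938/47 ≈ -4.2049e+6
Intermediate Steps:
X(E) = 38
s(L) = 1/(-43 + L)
c = 74 (c = 36 + 38 = 74)
(c + t(T))*(s(-4) - 2770) = (74 + 38**2)*(1/(-43 - 4) - 2770) = (74 + 1444)*(1/(-47) - 2770) = 1518*(-1/47 - 2770) = 1518*(-130191/47) = -197629938/47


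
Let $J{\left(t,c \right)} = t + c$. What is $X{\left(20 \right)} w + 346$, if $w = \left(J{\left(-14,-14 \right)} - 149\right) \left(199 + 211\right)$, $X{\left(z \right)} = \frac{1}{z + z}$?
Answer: $- \frac{5873}{4} \approx -1468.3$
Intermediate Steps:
$J{\left(t,c \right)} = c + t$
$X{\left(z \right)} = \frac{1}{2 z}$
$w = -72570$ ($w = \left(\left(-14 - 14\right) - 149\right) \left(199 + 211\right) = \left(-28 - 149\right) 410 = \left(-177\right) 410 = -72570$)
$X{\left(20 \right)} w + 346 = \frac{1}{2 \cdot 20} \left(-72570\right) + 346 = \frac{1}{2} \cdot \frac{1}{20} \left(-72570\right) + 346 = \frac{1}{40} \left(-72570\right) + 346 = - \frac{7257}{4} + 346 = - \frac{5873}{4}$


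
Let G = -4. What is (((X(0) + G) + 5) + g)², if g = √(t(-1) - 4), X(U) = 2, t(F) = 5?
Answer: 16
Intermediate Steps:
g = 1 (g = √(5 - 4) = √1 = 1)
(((X(0) + G) + 5) + g)² = (((2 - 4) + 5) + 1)² = ((-2 + 5) + 1)² = (3 + 1)² = 4² = 16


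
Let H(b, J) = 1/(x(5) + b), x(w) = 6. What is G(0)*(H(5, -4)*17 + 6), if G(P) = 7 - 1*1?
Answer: 498/11 ≈ 45.273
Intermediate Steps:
G(P) = 6 (G(P) = 7 - 1 = 6)
H(b, J) = 1/(6 + b)
G(0)*(H(5, -4)*17 + 6) = 6*(17/(6 + 5) + 6) = 6*(17/11 + 6) = 6*(83/11) = 498/11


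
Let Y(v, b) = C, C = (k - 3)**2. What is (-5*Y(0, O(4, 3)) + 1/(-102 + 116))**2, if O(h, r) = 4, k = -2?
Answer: 3059001/196 ≈ 15607.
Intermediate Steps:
C = 25 (C = (-2 - 3)**2 = (-5)**2 = 25)
Y(v, b) = 25
(-5*Y(0, O(4, 3)) + 1/(-102 + 116))**2 = (-5*25 + 1/(-102 + 116))**2 = (-125 + 1/14)**2 = (-1749/14)**2 = 3059001/196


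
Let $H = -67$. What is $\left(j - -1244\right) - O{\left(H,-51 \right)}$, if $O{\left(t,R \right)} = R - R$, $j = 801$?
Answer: $2045$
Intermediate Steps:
$O{\left(t,R \right)} = 0$
$\left(j - -1244\right) - O{\left(H,-51 \right)} = \left(801 - -1244\right) - 0 = \left(801 + 1244\right) + 0 = 2045 + 0 = 2045$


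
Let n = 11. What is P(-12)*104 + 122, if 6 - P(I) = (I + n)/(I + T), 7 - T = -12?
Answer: 5326/7 ≈ 760.86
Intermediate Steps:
T = 19 (T = 7 - 1*(-12) = 7 + 12 = 19)
P(I) = 6 - (11 + I)/(19 + I) (P(I) = 6 - (I + 11)/(I + 19) = 6 - (11 + I)/(19 + I))
P(-12)*104 + 122 = ((103 + 5*(-12))/(19 - 12))*104 + 122 = ((103 - 60)/7)*104 + 122 = ((⅐)*43)*104 + 122 = (43/7)*104 + 122 = 4472/7 + 122 = 5326/7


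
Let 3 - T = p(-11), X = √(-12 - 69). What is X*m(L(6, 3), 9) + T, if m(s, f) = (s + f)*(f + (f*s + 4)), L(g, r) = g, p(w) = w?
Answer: 14 + 9045*I ≈ 14.0 + 9045.0*I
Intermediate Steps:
X = 9*I (X = √(-81) = 9*I ≈ 9.0*I)
m(s, f) = (f + s)*(4 + f + f*s) (m(s, f) = (f + s)*(f + (4 + f*s)) = (f + s)*(4 + f + f*s))
T = 14 (T = 3 - 1*(-11) = 3 + 11 = 14)
X*m(L(6, 3), 9) + T = (9*I)*(9² + 4*9 + 4*6 + 9*6 + 9*6² + 6*9²) + 14 = (9*I)*(81 + 36 + 24 + 54 + 9*36 + 6*81) + 14 = (9*I)*(81 + 36 + 24 + 54 + 324 + 486) + 14 = (9*I)*1005 + 14 = 9045*I + 14 = 14 + 9045*I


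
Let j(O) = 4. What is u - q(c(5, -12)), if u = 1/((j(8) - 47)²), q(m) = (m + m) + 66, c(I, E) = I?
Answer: -140523/1849 ≈ -76.000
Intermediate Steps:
q(m) = 66 + 2*m (q(m) = 2*m + 66 = 66 + 2*m)
u = 1/1849 (u = 1/((4 - 47)²) = 1/((-43)²) = 1/1849 ≈ 0.00054083)
u - q(c(5, -12)) = 1/1849 - (66 + 2*5) = 1/1849 - (66 + 10) = 1/1849 - 1*76 = 1/1849 - 76 = -140523/1849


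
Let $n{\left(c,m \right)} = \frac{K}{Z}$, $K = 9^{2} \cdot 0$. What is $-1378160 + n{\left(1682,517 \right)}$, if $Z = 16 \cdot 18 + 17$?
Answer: $-1378160$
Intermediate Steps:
$Z = 305$ ($Z = 288 + 17 = 305$)
$K = 0$ ($K = 81 \cdot 0 = 0$)
$n{\left(c,m \right)} = 0$ ($n{\left(c,m \right)} = \frac{0}{305} = 0 \cdot \frac{1}{305} = 0$)
$-1378160 + n{\left(1682,517 \right)} = -1378160 + 0 = -1378160$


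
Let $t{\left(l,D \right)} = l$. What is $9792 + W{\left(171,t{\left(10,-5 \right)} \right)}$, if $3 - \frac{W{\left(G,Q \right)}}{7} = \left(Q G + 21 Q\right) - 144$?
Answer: $-2619$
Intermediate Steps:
$W{\left(G,Q \right)} = 1029 - 147 Q - 7 G Q$ ($W{\left(G,Q \right)} = 21 - 7 \left(\left(Q G + 21 Q\right) - 144\right) = 21 - 7 \left(\left(G Q + 21 Q\right) - 144\right) = 21 - 7 \left(\left(21 Q + G Q\right) - 144\right) = 21 - 7 \left(-144 + 21 Q + G Q\right) = 21 - \left(-1008 + 147 Q + 7 G Q\right) = 1029 - 147 Q - 7 G Q$)
$9792 + W{\left(171,t{\left(10,-5 \right)} \right)} = 9792 - \left(441 + 11970\right) = 9792 - 12411 = -2619$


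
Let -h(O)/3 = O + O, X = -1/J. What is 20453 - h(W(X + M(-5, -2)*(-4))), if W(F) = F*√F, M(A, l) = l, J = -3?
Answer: 20453 + 250*√3/3 ≈ 20597.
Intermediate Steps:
X = ⅓ (X = -1/(-3) = -1*(-⅓) = ⅓ ≈ 0.33333)
W(F) = F^(3/2)
h(O) = -6*O (h(O) = -3*(O + O) = -6*O)
20453 - h(W(X + M(-5, -2)*(-4))) = 20453 - (-6)*(⅓ - 2*(-4))^(3/2) = 20453 - (-6)*(⅓ + 8)^(3/2) = 20453 - (-6)*(25/3)^(3/2) = 20453 - (-6)*125*√3/9 = 20453 - (-250)*√3/3 = 20453 + 250*√3/3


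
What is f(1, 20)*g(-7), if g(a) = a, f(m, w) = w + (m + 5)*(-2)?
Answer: -56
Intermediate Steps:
f(m, w) = -10 + w - 2*m (f(m, w) = w + (5 + m)*(-2) = w + (-10 - 2*m) = -10 + w - 2*m)
f(1, 20)*g(-7) = (-10 + 20 - 2*1)*(-7) = (-10 + 20 - 2)*(-7) = 8*(-7) = -56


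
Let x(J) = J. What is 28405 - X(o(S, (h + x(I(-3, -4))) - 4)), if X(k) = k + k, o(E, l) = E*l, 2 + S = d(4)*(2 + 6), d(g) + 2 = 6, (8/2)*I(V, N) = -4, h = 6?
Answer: 28345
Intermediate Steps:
I(V, N) = -1 (I(V, N) = (¼)*(-4) = -1)
d(g) = 4 (d(g) = -2 + 6 = 4)
S = 30 (S = -2 + 4*(2 + 6) = -2 + 4*8 = -2 + 32 = 30)
X(k) = 2*k
28405 - X(o(S, (h + x(I(-3, -4))) - 4)) = 28405 - 2*30*((6 - 1) - 4) = 28405 - 2*30*(5 - 4) = 28405 - 2*30*1 = 28405 - 2*30 = 28405 - 1*60 = 28405 - 60 = 28345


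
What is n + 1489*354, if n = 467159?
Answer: 994265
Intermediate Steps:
n + 1489*354 = 467159 + 1489*354 = 467159 + 527106 = 994265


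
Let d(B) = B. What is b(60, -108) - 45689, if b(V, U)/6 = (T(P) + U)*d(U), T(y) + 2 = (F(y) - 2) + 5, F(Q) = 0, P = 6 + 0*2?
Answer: 23647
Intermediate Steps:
P = 6 (P = 6 + 0 = 6)
T(y) = 1 (T(y) = -2 + ((0 - 2) + 5) = -2 + (-2 + 5) = -2 + 3 = 1)
b(V, U) = 6*U*(1 + U) (b(V, U) = 6*((1 + U)*U) = 6*(U*(1 + U)) = 6*U*(1 + U))
b(60, -108) - 45689 = 6*(-108)*(1 - 108) - 45689 = 6*(-108)*(-107) - 45689 = 69336 - 45689 = 23647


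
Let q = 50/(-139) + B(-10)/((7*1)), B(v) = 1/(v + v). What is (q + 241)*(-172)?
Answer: -201357003/4865 ≈ -41389.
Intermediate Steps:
B(v) = 1/(2*v)
q = -7139/19460 (q = 50/(-139) + ((½)/(-10))/((7*1)) = 50*(-1/139) + ((½)*(-⅒))/7 = -50/139 - 1/20*⅐ = -50/139 - 1/140 = -7139/19460 ≈ -0.36686)
(q + 241)*(-172) = (-7139/19460 + 241)*(-172) = (4682721/19460)*(-172) = -201357003/4865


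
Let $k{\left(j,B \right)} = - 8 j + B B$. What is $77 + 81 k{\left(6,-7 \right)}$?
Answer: $158$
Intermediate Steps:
$k{\left(j,B \right)} = B^{2} - 8 j$ ($k{\left(j,B \right)} = - 8 j + B^{2} = B^{2} - 8 j$)
$77 + 81 k{\left(6,-7 \right)} = 77 + 81 \left(\left(-7\right)^{2} - 48\right) = 77 + 81 \left(49 - 48\right) = 77 + 81 \cdot 1 = 77 + 81 = 158$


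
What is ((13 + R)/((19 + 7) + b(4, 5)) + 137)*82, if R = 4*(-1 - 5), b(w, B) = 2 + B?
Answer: 33620/3 ≈ 11207.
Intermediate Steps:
R = -24 (R = 4*(-6) = -24)
((13 + R)/((19 + 7) + b(4, 5)) + 137)*82 = ((13 - 24)/((19 + 7) + (2 + 5)) + 137)*82 = (-11/(26 + 7) + 137)*82 = (-11/33 + 137)*82 = (-11*1/33 + 137)*82 = (-1/3 + 137)*82 = (410/3)*82 = 33620/3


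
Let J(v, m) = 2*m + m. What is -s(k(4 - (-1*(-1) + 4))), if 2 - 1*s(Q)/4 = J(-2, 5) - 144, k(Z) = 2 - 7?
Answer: -524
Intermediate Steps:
J(v, m) = 3*m
k(Z) = -5
s(Q) = 524 (s(Q) = 8 - 4*(3*5 - 144) = 8 - 4*(15 - 144) = 8 - 4*(-129) = 8 + 516 = 524)
-s(k(4 - (-1*(-1) + 4))) = -1*524 = -524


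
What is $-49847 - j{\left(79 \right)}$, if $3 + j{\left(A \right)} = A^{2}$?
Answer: $-56085$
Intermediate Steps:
$j{\left(A \right)} = -3 + A^{2}$
$-49847 - j{\left(79 \right)} = -49847 - \left(-3 + 79^{2}\right) = -49847 - \left(-3 + 6241\right) = -49847 - 6238 = -56085$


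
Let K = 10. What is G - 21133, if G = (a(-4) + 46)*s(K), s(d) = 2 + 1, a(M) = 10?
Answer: -20965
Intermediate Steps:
s(d) = 3
G = 168 (G = (10 + 46)*3 = 56*3 = 168)
G - 21133 = 168 - 21133 = -20965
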